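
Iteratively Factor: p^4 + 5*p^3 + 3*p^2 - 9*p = (p - 1)*(p^3 + 6*p^2 + 9*p) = p*(p - 1)*(p^2 + 6*p + 9) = p*(p - 1)*(p + 3)*(p + 3)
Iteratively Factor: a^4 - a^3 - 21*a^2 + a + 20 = (a - 5)*(a^3 + 4*a^2 - a - 4) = (a - 5)*(a + 4)*(a^2 - 1) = (a - 5)*(a + 1)*(a + 4)*(a - 1)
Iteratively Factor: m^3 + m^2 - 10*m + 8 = (m + 4)*(m^2 - 3*m + 2) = (m - 2)*(m + 4)*(m - 1)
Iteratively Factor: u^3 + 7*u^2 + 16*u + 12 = (u + 2)*(u^2 + 5*u + 6) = (u + 2)*(u + 3)*(u + 2)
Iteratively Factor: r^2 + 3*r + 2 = (r + 1)*(r + 2)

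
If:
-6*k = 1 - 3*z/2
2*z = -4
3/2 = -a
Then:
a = -3/2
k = -2/3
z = -2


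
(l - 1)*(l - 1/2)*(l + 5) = l^3 + 7*l^2/2 - 7*l + 5/2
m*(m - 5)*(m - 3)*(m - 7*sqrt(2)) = m^4 - 7*sqrt(2)*m^3 - 8*m^3 + 15*m^2 + 56*sqrt(2)*m^2 - 105*sqrt(2)*m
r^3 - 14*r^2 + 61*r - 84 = (r - 7)*(r - 4)*(r - 3)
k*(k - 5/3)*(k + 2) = k^3 + k^2/3 - 10*k/3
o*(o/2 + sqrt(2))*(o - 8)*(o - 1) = o^4/2 - 9*o^3/2 + sqrt(2)*o^3 - 9*sqrt(2)*o^2 + 4*o^2 + 8*sqrt(2)*o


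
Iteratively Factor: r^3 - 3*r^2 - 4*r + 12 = (r - 2)*(r^2 - r - 6) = (r - 2)*(r + 2)*(r - 3)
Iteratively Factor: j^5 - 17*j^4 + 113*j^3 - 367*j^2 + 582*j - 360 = (j - 3)*(j^4 - 14*j^3 + 71*j^2 - 154*j + 120) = (j - 3)^2*(j^3 - 11*j^2 + 38*j - 40) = (j - 3)^2*(j - 2)*(j^2 - 9*j + 20) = (j - 4)*(j - 3)^2*(j - 2)*(j - 5)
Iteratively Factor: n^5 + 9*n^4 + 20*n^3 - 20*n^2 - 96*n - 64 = (n + 2)*(n^4 + 7*n^3 + 6*n^2 - 32*n - 32) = (n + 2)*(n + 4)*(n^3 + 3*n^2 - 6*n - 8) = (n - 2)*(n + 2)*(n + 4)*(n^2 + 5*n + 4) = (n - 2)*(n + 2)*(n + 4)^2*(n + 1)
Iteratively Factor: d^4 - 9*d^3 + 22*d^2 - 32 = (d - 2)*(d^3 - 7*d^2 + 8*d + 16) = (d - 2)*(d + 1)*(d^2 - 8*d + 16) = (d - 4)*(d - 2)*(d + 1)*(d - 4)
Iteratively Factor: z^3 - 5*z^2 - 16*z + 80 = (z - 4)*(z^2 - z - 20) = (z - 4)*(z + 4)*(z - 5)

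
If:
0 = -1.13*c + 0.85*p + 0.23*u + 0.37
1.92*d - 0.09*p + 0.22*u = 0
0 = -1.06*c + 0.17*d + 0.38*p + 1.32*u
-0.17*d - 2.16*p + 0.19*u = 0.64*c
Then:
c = 0.33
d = -0.04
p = -0.07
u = 0.29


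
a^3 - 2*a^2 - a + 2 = (a - 2)*(a - 1)*(a + 1)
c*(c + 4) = c^2 + 4*c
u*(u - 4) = u^2 - 4*u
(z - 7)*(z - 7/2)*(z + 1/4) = z^3 - 41*z^2/4 + 175*z/8 + 49/8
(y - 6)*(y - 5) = y^2 - 11*y + 30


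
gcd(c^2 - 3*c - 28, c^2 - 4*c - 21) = c - 7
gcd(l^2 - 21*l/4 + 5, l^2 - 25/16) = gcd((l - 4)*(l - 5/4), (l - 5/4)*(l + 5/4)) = l - 5/4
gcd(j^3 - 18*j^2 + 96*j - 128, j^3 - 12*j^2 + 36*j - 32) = j^2 - 10*j + 16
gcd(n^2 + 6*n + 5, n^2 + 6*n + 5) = n^2 + 6*n + 5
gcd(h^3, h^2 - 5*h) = h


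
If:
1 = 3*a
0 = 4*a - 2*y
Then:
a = 1/3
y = 2/3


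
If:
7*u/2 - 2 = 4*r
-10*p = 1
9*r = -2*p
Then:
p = -1/10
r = 1/45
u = 188/315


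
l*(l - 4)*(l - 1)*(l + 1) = l^4 - 4*l^3 - l^2 + 4*l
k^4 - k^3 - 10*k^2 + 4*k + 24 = (k - 3)*(k - 2)*(k + 2)^2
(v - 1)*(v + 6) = v^2 + 5*v - 6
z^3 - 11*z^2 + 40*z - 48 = (z - 4)^2*(z - 3)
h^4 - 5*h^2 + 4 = (h - 2)*(h - 1)*(h + 1)*(h + 2)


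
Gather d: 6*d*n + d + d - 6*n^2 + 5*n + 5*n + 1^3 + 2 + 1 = d*(6*n + 2) - 6*n^2 + 10*n + 4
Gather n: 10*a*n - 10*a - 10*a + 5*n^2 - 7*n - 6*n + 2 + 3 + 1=-20*a + 5*n^2 + n*(10*a - 13) + 6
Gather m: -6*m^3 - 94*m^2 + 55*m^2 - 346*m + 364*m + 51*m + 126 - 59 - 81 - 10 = -6*m^3 - 39*m^2 + 69*m - 24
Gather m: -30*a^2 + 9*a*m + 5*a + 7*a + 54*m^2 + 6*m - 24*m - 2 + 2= -30*a^2 + 12*a + 54*m^2 + m*(9*a - 18)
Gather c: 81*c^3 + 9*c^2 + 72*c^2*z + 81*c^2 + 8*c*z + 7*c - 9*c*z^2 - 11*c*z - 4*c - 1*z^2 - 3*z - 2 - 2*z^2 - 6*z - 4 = 81*c^3 + c^2*(72*z + 90) + c*(-9*z^2 - 3*z + 3) - 3*z^2 - 9*z - 6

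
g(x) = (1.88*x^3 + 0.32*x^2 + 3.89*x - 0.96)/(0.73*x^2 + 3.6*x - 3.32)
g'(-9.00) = -4.60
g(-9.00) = -58.97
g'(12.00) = 2.33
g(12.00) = 23.04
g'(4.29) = 1.75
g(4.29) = 6.65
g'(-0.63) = -0.72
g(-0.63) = 0.71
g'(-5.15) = -229.16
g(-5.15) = 107.78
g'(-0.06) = -0.76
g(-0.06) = 0.34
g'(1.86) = 0.63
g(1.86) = 3.30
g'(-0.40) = -0.62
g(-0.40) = 0.56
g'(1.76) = 0.47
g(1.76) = 3.25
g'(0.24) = -1.82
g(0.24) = -0.01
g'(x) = (-1.46*x - 3.6)*(1.88*x^3 + 0.32*x^2 + 3.89*x - 0.96)/(0.73*x^2 + 3.6*x - 3.32)^2 + (5.64*x^2 + 0.64*x + 3.89)/(0.73*x^2 + 3.6*x - 3.32) = (1.3724*x^4 + 13.536*x^3 - 20.4125*x^2 - 0.7232*x - 9.4588)/(0.5329*x^4 + 5.256*x^3 + 8.1128*x^2 - 23.904*x + 11.0224)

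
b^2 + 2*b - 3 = (b - 1)*(b + 3)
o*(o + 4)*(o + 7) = o^3 + 11*o^2 + 28*o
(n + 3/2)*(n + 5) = n^2 + 13*n/2 + 15/2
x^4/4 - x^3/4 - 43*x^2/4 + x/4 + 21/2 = (x/4 + 1/4)*(x - 7)*(x - 1)*(x + 6)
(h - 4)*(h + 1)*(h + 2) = h^3 - h^2 - 10*h - 8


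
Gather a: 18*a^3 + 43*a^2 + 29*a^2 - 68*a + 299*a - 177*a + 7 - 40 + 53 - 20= 18*a^3 + 72*a^2 + 54*a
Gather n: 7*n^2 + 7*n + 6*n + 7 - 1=7*n^2 + 13*n + 6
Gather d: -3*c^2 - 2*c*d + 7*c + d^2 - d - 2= -3*c^2 + 7*c + d^2 + d*(-2*c - 1) - 2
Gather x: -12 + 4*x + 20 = 4*x + 8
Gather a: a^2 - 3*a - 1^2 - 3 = a^2 - 3*a - 4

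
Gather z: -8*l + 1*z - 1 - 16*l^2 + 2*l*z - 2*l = -16*l^2 - 10*l + z*(2*l + 1) - 1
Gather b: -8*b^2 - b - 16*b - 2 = -8*b^2 - 17*b - 2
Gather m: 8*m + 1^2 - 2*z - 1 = 8*m - 2*z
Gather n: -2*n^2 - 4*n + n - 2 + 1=-2*n^2 - 3*n - 1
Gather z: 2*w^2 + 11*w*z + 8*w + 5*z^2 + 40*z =2*w^2 + 8*w + 5*z^2 + z*(11*w + 40)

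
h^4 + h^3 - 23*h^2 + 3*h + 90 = (h - 3)^2*(h + 2)*(h + 5)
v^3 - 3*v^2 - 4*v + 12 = (v - 3)*(v - 2)*(v + 2)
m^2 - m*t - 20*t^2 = (m - 5*t)*(m + 4*t)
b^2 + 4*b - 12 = (b - 2)*(b + 6)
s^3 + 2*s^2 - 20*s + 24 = (s - 2)^2*(s + 6)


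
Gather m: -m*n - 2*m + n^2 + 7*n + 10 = m*(-n - 2) + n^2 + 7*n + 10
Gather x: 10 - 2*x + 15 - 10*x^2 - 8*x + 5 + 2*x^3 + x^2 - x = 2*x^3 - 9*x^2 - 11*x + 30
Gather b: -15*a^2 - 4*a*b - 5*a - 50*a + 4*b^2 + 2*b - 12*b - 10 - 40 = -15*a^2 - 55*a + 4*b^2 + b*(-4*a - 10) - 50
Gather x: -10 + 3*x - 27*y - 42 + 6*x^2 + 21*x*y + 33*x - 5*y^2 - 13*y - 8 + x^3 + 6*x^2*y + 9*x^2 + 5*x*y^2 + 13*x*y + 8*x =x^3 + x^2*(6*y + 15) + x*(5*y^2 + 34*y + 44) - 5*y^2 - 40*y - 60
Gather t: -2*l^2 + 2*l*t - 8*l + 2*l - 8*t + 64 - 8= -2*l^2 - 6*l + t*(2*l - 8) + 56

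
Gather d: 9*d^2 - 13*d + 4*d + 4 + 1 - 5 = 9*d^2 - 9*d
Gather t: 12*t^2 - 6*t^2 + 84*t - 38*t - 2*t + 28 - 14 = 6*t^2 + 44*t + 14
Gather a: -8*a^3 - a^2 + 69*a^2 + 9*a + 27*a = -8*a^3 + 68*a^2 + 36*a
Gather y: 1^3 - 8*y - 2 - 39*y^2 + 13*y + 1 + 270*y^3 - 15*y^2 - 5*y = 270*y^3 - 54*y^2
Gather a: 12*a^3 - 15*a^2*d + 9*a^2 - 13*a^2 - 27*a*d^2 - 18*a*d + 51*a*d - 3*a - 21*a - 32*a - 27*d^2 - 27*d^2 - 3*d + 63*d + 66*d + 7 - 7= 12*a^3 + a^2*(-15*d - 4) + a*(-27*d^2 + 33*d - 56) - 54*d^2 + 126*d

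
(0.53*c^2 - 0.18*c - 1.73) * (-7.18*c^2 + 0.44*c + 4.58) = -3.8054*c^4 + 1.5256*c^3 + 14.7696*c^2 - 1.5856*c - 7.9234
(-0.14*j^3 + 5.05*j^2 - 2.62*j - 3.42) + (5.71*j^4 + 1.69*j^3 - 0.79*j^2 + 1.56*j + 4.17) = 5.71*j^4 + 1.55*j^3 + 4.26*j^2 - 1.06*j + 0.75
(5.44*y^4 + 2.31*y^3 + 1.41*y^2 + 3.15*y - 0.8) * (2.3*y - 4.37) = 12.512*y^5 - 18.4598*y^4 - 6.8517*y^3 + 1.0833*y^2 - 15.6055*y + 3.496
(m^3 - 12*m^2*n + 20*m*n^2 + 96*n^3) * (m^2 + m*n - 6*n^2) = m^5 - 11*m^4*n + 2*m^3*n^2 + 188*m^2*n^3 - 24*m*n^4 - 576*n^5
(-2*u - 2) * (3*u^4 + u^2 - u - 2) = -6*u^5 - 6*u^4 - 2*u^3 + 6*u + 4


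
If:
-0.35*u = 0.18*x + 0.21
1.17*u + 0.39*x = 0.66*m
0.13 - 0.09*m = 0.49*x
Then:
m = -1.22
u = -0.85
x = 0.49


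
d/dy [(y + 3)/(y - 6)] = -9/(y - 6)^2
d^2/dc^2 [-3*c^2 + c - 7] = -6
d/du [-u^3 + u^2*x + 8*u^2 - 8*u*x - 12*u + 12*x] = -3*u^2 + 2*u*x + 16*u - 8*x - 12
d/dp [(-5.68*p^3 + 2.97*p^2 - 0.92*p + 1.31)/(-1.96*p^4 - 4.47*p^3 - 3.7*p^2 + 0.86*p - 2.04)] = (-11.1328*p^6 + 11.6424*p^5 + 28.8823*p^4 - 7.724*p^3 + 51.4789*p^2 - 2.4236*p + 0.7502)/(3.8416*p^8 + 17.5224*p^7 + 34.4849*p^6 + 29.7068*p^5 + 13.9984*p^4 + 11.8736*p^3 + 15.8356*p^2 - 3.5088*p + 4.1616)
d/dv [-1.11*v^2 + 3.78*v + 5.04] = 3.78 - 2.22*v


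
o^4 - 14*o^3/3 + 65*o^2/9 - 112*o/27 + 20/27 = (o - 2)*(o - 5/3)*(o - 2/3)*(o - 1/3)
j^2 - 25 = (j - 5)*(j + 5)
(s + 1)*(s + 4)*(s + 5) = s^3 + 10*s^2 + 29*s + 20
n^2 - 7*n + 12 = (n - 4)*(n - 3)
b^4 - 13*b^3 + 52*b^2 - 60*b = b*(b - 6)*(b - 5)*(b - 2)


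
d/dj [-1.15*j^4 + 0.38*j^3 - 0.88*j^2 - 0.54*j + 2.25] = -4.6*j^3 + 1.14*j^2 - 1.76*j - 0.54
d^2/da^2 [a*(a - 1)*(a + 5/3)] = 6*a + 4/3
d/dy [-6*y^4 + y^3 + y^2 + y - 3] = -24*y^3 + 3*y^2 + 2*y + 1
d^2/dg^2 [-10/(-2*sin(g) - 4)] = 5*(2*sin(g) + cos(g)^2 + 1)/(sin(g) + 2)^3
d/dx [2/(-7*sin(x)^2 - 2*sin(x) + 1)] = 4*(7*sin(x) + 1)*cos(x)/(7*sin(x)^2 + 2*sin(x) - 1)^2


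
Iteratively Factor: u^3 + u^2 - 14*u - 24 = (u + 2)*(u^2 - u - 12) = (u - 4)*(u + 2)*(u + 3)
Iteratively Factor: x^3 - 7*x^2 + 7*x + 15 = (x - 3)*(x^2 - 4*x - 5) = (x - 3)*(x + 1)*(x - 5)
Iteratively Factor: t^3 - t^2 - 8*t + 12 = (t - 2)*(t^2 + t - 6) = (t - 2)*(t + 3)*(t - 2)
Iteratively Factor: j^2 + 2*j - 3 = (j + 3)*(j - 1)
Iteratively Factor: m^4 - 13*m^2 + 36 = (m - 2)*(m^3 + 2*m^2 - 9*m - 18) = (m - 2)*(m + 3)*(m^2 - m - 6) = (m - 3)*(m - 2)*(m + 3)*(m + 2)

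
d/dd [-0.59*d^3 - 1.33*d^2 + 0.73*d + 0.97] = -1.77*d^2 - 2.66*d + 0.73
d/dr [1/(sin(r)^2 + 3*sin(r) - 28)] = -(2*sin(r) + 3)*cos(r)/(sin(r)^2 + 3*sin(r) - 28)^2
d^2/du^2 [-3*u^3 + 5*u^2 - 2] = 10 - 18*u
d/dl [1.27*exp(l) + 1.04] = 1.27*exp(l)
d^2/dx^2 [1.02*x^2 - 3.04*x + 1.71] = 2.04000000000000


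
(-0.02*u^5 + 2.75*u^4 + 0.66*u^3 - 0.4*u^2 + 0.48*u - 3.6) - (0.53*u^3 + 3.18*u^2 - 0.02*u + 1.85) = -0.02*u^5 + 2.75*u^4 + 0.13*u^3 - 3.58*u^2 + 0.5*u - 5.45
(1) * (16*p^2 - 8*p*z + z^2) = 16*p^2 - 8*p*z + z^2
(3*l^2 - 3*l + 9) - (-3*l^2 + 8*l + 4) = 6*l^2 - 11*l + 5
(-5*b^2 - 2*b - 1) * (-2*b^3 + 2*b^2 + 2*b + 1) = 10*b^5 - 6*b^4 - 12*b^3 - 11*b^2 - 4*b - 1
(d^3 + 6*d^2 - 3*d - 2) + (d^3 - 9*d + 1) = 2*d^3 + 6*d^2 - 12*d - 1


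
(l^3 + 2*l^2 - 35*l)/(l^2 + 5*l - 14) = l*(l - 5)/(l - 2)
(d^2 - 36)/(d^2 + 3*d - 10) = (d^2 - 36)/(d^2 + 3*d - 10)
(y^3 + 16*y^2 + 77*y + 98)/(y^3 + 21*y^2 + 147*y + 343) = (y + 2)/(y + 7)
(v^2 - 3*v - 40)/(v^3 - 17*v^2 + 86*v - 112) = (v + 5)/(v^2 - 9*v + 14)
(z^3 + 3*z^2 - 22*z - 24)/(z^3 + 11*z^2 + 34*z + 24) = (z - 4)/(z + 4)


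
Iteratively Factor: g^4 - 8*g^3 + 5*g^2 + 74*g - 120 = (g + 3)*(g^3 - 11*g^2 + 38*g - 40) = (g - 2)*(g + 3)*(g^2 - 9*g + 20) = (g - 4)*(g - 2)*(g + 3)*(g - 5)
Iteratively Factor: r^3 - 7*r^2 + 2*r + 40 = (r + 2)*(r^2 - 9*r + 20) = (r - 4)*(r + 2)*(r - 5)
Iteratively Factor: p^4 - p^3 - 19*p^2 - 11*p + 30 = (p - 5)*(p^3 + 4*p^2 + p - 6) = (p - 5)*(p + 2)*(p^2 + 2*p - 3) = (p - 5)*(p + 2)*(p + 3)*(p - 1)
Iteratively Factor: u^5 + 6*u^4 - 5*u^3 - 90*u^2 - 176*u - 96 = (u + 1)*(u^4 + 5*u^3 - 10*u^2 - 80*u - 96) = (u + 1)*(u + 3)*(u^3 + 2*u^2 - 16*u - 32) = (u + 1)*(u + 2)*(u + 3)*(u^2 - 16) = (u + 1)*(u + 2)*(u + 3)*(u + 4)*(u - 4)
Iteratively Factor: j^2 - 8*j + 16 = (j - 4)*(j - 4)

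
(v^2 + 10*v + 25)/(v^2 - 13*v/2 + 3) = 2*(v^2 + 10*v + 25)/(2*v^2 - 13*v + 6)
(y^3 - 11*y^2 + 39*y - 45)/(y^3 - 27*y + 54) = (y - 5)/(y + 6)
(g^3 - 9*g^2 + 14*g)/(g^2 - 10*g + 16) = g*(g - 7)/(g - 8)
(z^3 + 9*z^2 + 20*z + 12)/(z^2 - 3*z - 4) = (z^2 + 8*z + 12)/(z - 4)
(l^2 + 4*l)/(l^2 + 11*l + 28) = l/(l + 7)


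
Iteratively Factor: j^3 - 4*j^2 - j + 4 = (j + 1)*(j^2 - 5*j + 4) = (j - 1)*(j + 1)*(j - 4)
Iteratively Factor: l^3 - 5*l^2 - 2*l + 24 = (l + 2)*(l^2 - 7*l + 12) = (l - 3)*(l + 2)*(l - 4)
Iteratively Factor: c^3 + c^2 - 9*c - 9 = (c + 3)*(c^2 - 2*c - 3) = (c + 1)*(c + 3)*(c - 3)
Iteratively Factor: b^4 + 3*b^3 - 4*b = (b - 1)*(b^3 + 4*b^2 + 4*b) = (b - 1)*(b + 2)*(b^2 + 2*b) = b*(b - 1)*(b + 2)*(b + 2)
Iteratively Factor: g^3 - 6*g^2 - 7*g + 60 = (g - 5)*(g^2 - g - 12) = (g - 5)*(g - 4)*(g + 3)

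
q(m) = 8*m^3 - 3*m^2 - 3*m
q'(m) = 24*m^2 - 6*m - 3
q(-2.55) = -144.51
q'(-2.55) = 168.36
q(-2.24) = -98.25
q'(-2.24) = 130.86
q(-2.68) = -167.50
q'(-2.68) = 185.46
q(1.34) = 9.84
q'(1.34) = 32.05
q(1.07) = 3.16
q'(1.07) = 18.06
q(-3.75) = -452.81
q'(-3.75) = 357.00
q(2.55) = 105.49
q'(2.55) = 137.76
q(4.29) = 563.55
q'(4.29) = 412.96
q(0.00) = 0.00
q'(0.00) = -3.00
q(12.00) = 13356.00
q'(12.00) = 3381.00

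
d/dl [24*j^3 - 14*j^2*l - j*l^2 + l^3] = -14*j^2 - 2*j*l + 3*l^2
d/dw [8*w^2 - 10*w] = 16*w - 10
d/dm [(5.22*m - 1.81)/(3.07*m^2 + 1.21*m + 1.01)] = (-16.0254*m^2 + 11.1134*m + 7.4623)/(9.4249*m^4 + 7.4294*m^3 + 7.6655*m^2 + 2.4442*m + 1.0201)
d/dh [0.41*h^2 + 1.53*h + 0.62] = 0.82*h + 1.53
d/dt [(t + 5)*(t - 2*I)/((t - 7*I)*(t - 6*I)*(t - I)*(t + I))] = (-2*t^5 + t^4*(-15 + 19*I) + t^3*(52 + 170*I) + t^2*(595 - 95*I) + t*(-84 - 820*I) - 80 + 84*I)/(t^8 - 26*I*t^7 - 251*t^6 + 1040*I*t^5 + 1259*t^4 + 2158*I*t^3 + 3275*t^2 + 1092*I*t + 1764)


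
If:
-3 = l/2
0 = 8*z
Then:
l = -6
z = 0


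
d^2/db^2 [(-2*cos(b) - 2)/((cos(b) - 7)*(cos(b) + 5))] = 2*(6*(1 - cos(b)^2)^2 + cos(b)^5 + 202*cos(b)^3 + 80*cos(b)^2 + 957*cos(b) + 56)/((cos(b) - 7)^3*(cos(b) + 5)^3)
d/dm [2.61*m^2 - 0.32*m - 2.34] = 5.22*m - 0.32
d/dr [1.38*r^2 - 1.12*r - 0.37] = 2.76*r - 1.12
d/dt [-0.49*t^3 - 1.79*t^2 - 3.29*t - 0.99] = -1.47*t^2 - 3.58*t - 3.29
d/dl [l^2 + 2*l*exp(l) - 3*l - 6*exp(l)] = 2*l*exp(l) + 2*l - 4*exp(l) - 3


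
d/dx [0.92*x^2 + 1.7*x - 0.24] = 1.84*x + 1.7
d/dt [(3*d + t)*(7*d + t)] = 10*d + 2*t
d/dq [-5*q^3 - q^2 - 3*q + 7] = -15*q^2 - 2*q - 3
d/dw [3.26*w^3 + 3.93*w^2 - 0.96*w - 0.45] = 9.78*w^2 + 7.86*w - 0.96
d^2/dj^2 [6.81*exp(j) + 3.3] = 6.81*exp(j)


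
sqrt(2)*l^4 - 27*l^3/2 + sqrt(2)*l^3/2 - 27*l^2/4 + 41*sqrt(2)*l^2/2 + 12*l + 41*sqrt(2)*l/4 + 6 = (l + 1/2)*(l - 4*sqrt(2))*(l - 3*sqrt(2))*(sqrt(2)*l + 1/2)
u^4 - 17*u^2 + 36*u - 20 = (u - 2)^2*(u - 1)*(u + 5)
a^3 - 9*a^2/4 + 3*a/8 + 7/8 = (a - 7/4)*(a - 1)*(a + 1/2)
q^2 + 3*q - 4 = (q - 1)*(q + 4)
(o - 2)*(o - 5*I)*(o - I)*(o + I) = o^4 - 2*o^3 - 5*I*o^3 + o^2 + 10*I*o^2 - 2*o - 5*I*o + 10*I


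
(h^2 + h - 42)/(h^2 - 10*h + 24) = (h + 7)/(h - 4)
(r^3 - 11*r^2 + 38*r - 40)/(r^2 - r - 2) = (r^2 - 9*r + 20)/(r + 1)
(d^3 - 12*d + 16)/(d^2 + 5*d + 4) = (d^2 - 4*d + 4)/(d + 1)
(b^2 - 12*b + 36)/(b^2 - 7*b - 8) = (-b^2 + 12*b - 36)/(-b^2 + 7*b + 8)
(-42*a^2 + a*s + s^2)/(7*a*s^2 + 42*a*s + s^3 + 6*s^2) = (-6*a + s)/(s*(s + 6))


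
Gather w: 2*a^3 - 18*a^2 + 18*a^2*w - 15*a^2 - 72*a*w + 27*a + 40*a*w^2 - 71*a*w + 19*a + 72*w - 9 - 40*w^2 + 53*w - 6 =2*a^3 - 33*a^2 + 46*a + w^2*(40*a - 40) + w*(18*a^2 - 143*a + 125) - 15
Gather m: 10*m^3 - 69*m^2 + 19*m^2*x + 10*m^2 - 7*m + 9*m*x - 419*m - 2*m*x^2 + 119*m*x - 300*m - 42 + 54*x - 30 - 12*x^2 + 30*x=10*m^3 + m^2*(19*x - 59) + m*(-2*x^2 + 128*x - 726) - 12*x^2 + 84*x - 72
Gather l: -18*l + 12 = 12 - 18*l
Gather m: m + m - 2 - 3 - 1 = 2*m - 6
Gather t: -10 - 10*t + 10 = -10*t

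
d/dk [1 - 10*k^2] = -20*k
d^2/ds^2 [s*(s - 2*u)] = 2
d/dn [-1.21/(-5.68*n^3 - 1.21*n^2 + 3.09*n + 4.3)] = (-20.6184*n^2 - 2.9282*n + 3.7389)/(5.68*n^3 + 1.21*n^2 - 3.09*n - 4.3)^2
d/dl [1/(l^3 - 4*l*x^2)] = (-3*l^2 + 4*x^2)/(l^2*(l^2 - 4*x^2)^2)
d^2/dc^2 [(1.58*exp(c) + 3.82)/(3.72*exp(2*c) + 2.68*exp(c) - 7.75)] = (21.864672*exp(4*c) + 195.698784*exp(3*c) + 387.560016*exp(2*c) + 500.775768*exp(c) + 174.24015)*exp(c)/(51.478848*exp(6*c) + 111.260736*exp(5*c) - 241.587216*exp(4*c) - 444.337568*exp(3*c) + 503.3067*exp(2*c) + 482.9025*exp(c) - 465.484375)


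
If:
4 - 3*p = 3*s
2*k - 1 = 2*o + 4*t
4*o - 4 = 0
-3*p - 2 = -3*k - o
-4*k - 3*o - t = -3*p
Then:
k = -13/6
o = 1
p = -5/2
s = 23/6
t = -11/6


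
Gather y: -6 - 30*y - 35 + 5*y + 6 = -25*y - 35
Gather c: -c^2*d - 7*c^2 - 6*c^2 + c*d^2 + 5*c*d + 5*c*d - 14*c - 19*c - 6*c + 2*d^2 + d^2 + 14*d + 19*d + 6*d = c^2*(-d - 13) + c*(d^2 + 10*d - 39) + 3*d^2 + 39*d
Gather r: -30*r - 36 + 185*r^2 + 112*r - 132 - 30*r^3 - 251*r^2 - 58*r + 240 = -30*r^3 - 66*r^2 + 24*r + 72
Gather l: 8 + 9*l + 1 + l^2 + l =l^2 + 10*l + 9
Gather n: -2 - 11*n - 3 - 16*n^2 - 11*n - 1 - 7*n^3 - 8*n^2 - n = -7*n^3 - 24*n^2 - 23*n - 6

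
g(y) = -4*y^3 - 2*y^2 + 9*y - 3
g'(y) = -12*y^2 - 4*y + 9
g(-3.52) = 115.00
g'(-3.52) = -125.60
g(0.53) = 0.61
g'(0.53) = 3.51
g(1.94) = -22.27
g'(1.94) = -43.92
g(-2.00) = 3.00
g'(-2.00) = -31.00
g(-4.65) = 314.08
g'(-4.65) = -231.87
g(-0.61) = -8.33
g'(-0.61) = 6.97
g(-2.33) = 15.77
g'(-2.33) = -46.83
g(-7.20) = 1321.51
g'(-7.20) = -584.28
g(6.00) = -885.00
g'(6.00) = -447.00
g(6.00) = -885.00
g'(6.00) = -447.00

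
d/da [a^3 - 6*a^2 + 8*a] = 3*a^2 - 12*a + 8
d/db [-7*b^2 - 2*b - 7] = -14*b - 2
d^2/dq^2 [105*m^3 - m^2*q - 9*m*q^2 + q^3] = -18*m + 6*q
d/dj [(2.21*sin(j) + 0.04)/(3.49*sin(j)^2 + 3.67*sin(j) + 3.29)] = (-7.7129*sin(j)^2 - 0.279199999999999*sin(j) + 7.1241)*cos(j)/(12.1801*sin(j)^4 + 25.6166*sin(j)^3 + 36.4331*sin(j)^2 + 24.1486*sin(j) + 10.8241)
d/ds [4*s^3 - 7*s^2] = 2*s*(6*s - 7)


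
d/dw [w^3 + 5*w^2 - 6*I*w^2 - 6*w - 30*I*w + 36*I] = 3*w^2 + w*(10 - 12*I) - 6 - 30*I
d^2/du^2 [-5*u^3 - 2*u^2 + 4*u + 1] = -30*u - 4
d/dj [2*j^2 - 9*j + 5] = 4*j - 9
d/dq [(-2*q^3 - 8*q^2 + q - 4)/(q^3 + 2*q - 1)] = (8*q^4 - 10*q^3 + 2*q^2 + 16*q + 7)/(q^6 + 4*q^4 - 2*q^3 + 4*q^2 - 4*q + 1)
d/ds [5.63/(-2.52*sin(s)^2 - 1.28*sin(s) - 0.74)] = (28.3752*sin(s) + 7.2064)*cos(s)/(2.52*sin(s)^2 + 1.28*sin(s) + 0.74)^2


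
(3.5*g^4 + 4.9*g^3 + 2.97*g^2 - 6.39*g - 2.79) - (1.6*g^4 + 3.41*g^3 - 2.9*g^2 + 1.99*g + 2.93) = 1.9*g^4 + 1.49*g^3 + 5.87*g^2 - 8.38*g - 5.72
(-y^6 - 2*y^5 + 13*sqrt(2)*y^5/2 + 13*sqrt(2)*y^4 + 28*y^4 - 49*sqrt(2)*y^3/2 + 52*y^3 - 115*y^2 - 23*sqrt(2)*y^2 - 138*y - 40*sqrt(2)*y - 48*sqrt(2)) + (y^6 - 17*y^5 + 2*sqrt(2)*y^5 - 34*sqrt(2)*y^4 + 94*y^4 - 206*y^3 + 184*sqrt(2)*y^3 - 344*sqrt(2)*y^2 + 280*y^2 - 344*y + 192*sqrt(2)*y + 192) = -19*y^5 + 17*sqrt(2)*y^5/2 - 21*sqrt(2)*y^4 + 122*y^4 - 154*y^3 + 319*sqrt(2)*y^3/2 - 367*sqrt(2)*y^2 + 165*y^2 - 482*y + 152*sqrt(2)*y - 48*sqrt(2) + 192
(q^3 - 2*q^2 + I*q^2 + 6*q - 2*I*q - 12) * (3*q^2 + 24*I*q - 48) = 3*q^5 - 6*q^4 + 27*I*q^4 - 54*q^3 - 54*I*q^3 + 108*q^2 + 96*I*q^2 - 288*q - 192*I*q + 576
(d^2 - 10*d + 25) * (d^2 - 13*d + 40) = d^4 - 23*d^3 + 195*d^2 - 725*d + 1000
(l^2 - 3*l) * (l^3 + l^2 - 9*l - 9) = l^5 - 2*l^4 - 12*l^3 + 18*l^2 + 27*l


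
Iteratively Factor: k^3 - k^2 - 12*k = (k + 3)*(k^2 - 4*k) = (k - 4)*(k + 3)*(k)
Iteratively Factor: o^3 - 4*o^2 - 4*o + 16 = (o - 4)*(o^2 - 4) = (o - 4)*(o + 2)*(o - 2)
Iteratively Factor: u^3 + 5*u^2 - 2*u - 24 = (u + 4)*(u^2 + u - 6) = (u - 2)*(u + 4)*(u + 3)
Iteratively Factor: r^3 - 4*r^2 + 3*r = (r - 3)*(r^2 - r) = (r - 3)*(r - 1)*(r)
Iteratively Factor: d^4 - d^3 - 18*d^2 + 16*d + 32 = (d - 4)*(d^3 + 3*d^2 - 6*d - 8) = (d - 4)*(d + 4)*(d^2 - d - 2) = (d - 4)*(d - 2)*(d + 4)*(d + 1)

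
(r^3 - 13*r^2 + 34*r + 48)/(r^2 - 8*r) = r - 5 - 6/r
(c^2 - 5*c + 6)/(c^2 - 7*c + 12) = (c - 2)/(c - 4)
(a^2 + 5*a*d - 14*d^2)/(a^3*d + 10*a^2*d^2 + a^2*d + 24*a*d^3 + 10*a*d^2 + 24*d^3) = (a^2 + 5*a*d - 14*d^2)/(d*(a^3 + 10*a^2*d + a^2 + 24*a*d^2 + 10*a*d + 24*d^2))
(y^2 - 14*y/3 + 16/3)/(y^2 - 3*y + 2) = (y - 8/3)/(y - 1)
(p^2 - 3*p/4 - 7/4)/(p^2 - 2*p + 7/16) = 4*(p + 1)/(4*p - 1)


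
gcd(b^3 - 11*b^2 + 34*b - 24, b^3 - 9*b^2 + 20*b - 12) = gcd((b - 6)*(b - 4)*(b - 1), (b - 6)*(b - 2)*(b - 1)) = b^2 - 7*b + 6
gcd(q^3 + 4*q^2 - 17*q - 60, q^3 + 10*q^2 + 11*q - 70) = q + 5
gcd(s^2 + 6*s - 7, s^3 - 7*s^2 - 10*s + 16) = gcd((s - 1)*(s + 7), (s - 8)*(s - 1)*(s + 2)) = s - 1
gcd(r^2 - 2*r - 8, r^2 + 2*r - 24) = r - 4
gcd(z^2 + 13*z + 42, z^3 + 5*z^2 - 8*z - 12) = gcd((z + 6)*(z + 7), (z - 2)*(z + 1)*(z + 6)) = z + 6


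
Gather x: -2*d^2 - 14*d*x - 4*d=-2*d^2 - 14*d*x - 4*d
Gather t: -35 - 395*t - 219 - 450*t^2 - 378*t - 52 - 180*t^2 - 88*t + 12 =-630*t^2 - 861*t - 294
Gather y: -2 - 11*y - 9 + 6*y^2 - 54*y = 6*y^2 - 65*y - 11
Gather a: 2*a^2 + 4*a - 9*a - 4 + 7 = 2*a^2 - 5*a + 3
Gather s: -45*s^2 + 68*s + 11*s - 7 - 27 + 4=-45*s^2 + 79*s - 30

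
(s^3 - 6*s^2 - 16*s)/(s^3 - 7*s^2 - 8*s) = (s + 2)/(s + 1)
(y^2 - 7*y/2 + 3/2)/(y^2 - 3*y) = (y - 1/2)/y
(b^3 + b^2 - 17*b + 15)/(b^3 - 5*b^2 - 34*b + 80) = (b^2 - 4*b + 3)/(b^2 - 10*b + 16)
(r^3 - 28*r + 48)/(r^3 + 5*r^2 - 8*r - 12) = (r - 4)/(r + 1)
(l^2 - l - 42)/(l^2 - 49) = (l + 6)/(l + 7)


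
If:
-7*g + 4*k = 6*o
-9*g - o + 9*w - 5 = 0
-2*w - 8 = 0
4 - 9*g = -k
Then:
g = -230/83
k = -2402/83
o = -1333/83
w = -4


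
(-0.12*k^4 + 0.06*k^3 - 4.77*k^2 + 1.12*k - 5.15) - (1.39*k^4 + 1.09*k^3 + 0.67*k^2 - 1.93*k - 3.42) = -1.51*k^4 - 1.03*k^3 - 5.44*k^2 + 3.05*k - 1.73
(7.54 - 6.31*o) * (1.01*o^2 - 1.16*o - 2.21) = -6.3731*o^3 + 14.935*o^2 + 5.1987*o - 16.6634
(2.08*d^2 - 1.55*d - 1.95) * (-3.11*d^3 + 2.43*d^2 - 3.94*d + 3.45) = -6.4688*d^5 + 9.8749*d^4 - 5.8972*d^3 + 8.5445*d^2 + 2.3355*d - 6.7275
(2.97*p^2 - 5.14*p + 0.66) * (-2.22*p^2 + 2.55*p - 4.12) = -6.5934*p^4 + 18.9843*p^3 - 26.8086*p^2 + 22.8598*p - 2.7192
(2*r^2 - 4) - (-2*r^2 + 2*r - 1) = 4*r^2 - 2*r - 3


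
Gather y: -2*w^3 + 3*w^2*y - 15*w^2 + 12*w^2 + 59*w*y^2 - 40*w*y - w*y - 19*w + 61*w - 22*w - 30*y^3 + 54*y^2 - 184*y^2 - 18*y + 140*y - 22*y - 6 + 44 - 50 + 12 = -2*w^3 - 3*w^2 + 20*w - 30*y^3 + y^2*(59*w - 130) + y*(3*w^2 - 41*w + 100)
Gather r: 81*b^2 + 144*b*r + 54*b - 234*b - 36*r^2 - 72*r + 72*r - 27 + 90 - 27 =81*b^2 + 144*b*r - 180*b - 36*r^2 + 36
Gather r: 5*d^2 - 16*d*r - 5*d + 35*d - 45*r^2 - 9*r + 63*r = 5*d^2 + 30*d - 45*r^2 + r*(54 - 16*d)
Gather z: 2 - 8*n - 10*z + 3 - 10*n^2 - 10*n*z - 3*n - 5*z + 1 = -10*n^2 - 11*n + z*(-10*n - 15) + 6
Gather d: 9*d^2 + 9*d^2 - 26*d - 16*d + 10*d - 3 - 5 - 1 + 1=18*d^2 - 32*d - 8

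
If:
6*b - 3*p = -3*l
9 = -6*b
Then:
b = -3/2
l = p + 3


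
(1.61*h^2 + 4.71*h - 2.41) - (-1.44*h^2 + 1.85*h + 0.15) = 3.05*h^2 + 2.86*h - 2.56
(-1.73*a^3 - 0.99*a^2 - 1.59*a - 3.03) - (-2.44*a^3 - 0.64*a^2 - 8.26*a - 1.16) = 0.71*a^3 - 0.35*a^2 + 6.67*a - 1.87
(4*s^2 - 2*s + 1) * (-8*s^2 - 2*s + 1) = -32*s^4 + 8*s^3 - 4*s + 1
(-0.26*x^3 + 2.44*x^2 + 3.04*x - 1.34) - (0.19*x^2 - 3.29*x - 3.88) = -0.26*x^3 + 2.25*x^2 + 6.33*x + 2.54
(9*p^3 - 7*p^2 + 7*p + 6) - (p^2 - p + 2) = 9*p^3 - 8*p^2 + 8*p + 4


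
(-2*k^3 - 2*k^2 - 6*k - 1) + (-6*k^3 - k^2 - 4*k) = -8*k^3 - 3*k^2 - 10*k - 1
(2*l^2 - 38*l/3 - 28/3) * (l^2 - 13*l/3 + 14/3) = 2*l^4 - 64*l^3/3 + 494*l^2/9 - 56*l/3 - 392/9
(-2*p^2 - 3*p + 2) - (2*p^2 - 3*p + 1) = 1 - 4*p^2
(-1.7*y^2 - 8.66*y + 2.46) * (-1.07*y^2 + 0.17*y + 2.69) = 1.819*y^4 + 8.9772*y^3 - 8.6774*y^2 - 22.8772*y + 6.6174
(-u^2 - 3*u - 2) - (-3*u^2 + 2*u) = 2*u^2 - 5*u - 2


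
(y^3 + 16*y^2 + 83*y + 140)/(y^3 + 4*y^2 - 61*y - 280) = (y + 4)/(y - 8)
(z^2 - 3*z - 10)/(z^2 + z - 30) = (z + 2)/(z + 6)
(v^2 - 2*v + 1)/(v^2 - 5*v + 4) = (v - 1)/(v - 4)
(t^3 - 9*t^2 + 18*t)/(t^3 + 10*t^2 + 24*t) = (t^2 - 9*t + 18)/(t^2 + 10*t + 24)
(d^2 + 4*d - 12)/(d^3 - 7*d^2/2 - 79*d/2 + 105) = 2*(d - 2)/(2*d^2 - 19*d + 35)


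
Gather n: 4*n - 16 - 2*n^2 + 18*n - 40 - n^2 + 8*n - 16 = -3*n^2 + 30*n - 72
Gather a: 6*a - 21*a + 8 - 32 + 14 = -15*a - 10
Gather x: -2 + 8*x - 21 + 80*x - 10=88*x - 33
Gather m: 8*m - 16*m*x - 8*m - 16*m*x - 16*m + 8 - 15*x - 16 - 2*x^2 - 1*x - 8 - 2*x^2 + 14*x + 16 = m*(-32*x - 16) - 4*x^2 - 2*x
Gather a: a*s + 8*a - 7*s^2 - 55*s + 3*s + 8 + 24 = a*(s + 8) - 7*s^2 - 52*s + 32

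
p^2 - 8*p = p*(p - 8)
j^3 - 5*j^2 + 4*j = j*(j - 4)*(j - 1)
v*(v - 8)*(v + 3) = v^3 - 5*v^2 - 24*v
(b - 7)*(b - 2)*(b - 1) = b^3 - 10*b^2 + 23*b - 14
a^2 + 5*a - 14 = (a - 2)*(a + 7)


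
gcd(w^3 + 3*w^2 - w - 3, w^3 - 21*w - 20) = w + 1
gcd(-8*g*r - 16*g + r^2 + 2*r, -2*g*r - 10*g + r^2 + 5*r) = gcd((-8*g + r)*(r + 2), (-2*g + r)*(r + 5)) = 1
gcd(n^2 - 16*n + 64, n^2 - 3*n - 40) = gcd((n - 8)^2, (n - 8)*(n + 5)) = n - 8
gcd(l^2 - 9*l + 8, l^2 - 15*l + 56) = l - 8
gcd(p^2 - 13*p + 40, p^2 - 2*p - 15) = p - 5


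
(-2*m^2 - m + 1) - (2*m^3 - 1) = -2*m^3 - 2*m^2 - m + 2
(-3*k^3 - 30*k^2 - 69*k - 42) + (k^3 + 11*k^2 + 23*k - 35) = -2*k^3 - 19*k^2 - 46*k - 77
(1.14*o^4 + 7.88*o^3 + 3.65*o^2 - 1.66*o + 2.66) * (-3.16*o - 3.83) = -3.6024*o^5 - 29.267*o^4 - 41.7144*o^3 - 8.7339*o^2 - 2.0478*o - 10.1878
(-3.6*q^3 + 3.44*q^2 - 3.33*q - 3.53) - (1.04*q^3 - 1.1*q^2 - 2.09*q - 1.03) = -4.64*q^3 + 4.54*q^2 - 1.24*q - 2.5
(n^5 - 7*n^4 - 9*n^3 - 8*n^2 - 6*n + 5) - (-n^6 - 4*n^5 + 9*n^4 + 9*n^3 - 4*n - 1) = n^6 + 5*n^5 - 16*n^4 - 18*n^3 - 8*n^2 - 2*n + 6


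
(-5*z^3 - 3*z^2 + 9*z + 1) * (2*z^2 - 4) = -10*z^5 - 6*z^4 + 38*z^3 + 14*z^2 - 36*z - 4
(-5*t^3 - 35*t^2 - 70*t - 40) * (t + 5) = -5*t^4 - 60*t^3 - 245*t^2 - 390*t - 200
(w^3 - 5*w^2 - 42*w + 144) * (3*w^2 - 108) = 3*w^5 - 15*w^4 - 234*w^3 + 972*w^2 + 4536*w - 15552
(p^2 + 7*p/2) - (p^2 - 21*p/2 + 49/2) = 14*p - 49/2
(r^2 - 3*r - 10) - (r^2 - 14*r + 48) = 11*r - 58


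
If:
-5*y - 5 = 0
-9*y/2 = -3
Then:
No Solution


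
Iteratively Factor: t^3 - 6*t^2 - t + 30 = (t + 2)*(t^2 - 8*t + 15) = (t - 3)*(t + 2)*(t - 5)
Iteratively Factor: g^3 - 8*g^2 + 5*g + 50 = (g + 2)*(g^2 - 10*g + 25) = (g - 5)*(g + 2)*(g - 5)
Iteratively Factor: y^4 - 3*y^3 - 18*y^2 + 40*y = (y - 2)*(y^3 - y^2 - 20*y) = y*(y - 2)*(y^2 - y - 20) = y*(y - 2)*(y + 4)*(y - 5)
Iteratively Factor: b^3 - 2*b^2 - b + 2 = (b - 1)*(b^2 - b - 2) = (b - 2)*(b - 1)*(b + 1)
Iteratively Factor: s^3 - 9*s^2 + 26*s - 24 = (s - 3)*(s^2 - 6*s + 8) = (s - 4)*(s - 3)*(s - 2)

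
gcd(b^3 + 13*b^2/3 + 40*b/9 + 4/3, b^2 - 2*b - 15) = b + 3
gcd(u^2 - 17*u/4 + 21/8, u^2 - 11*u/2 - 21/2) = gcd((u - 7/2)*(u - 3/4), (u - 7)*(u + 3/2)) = 1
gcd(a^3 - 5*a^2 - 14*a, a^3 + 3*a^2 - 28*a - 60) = a + 2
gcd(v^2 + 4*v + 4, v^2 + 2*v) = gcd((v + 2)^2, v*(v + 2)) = v + 2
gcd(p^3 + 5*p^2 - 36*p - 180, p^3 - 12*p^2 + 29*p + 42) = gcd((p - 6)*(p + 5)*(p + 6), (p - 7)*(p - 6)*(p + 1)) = p - 6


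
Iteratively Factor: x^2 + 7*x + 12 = (x + 4)*(x + 3)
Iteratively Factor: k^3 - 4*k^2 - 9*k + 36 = (k - 3)*(k^2 - k - 12) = (k - 3)*(k + 3)*(k - 4)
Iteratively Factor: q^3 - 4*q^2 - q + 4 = (q + 1)*(q^2 - 5*q + 4) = (q - 1)*(q + 1)*(q - 4)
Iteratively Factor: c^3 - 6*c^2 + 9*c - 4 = (c - 1)*(c^2 - 5*c + 4) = (c - 1)^2*(c - 4)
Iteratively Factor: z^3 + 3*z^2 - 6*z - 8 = (z - 2)*(z^2 + 5*z + 4) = (z - 2)*(z + 1)*(z + 4)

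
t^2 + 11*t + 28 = (t + 4)*(t + 7)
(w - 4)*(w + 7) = w^2 + 3*w - 28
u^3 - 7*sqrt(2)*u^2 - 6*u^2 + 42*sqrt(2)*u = u*(u - 6)*(u - 7*sqrt(2))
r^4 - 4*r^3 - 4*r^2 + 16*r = r*(r - 4)*(r - 2)*(r + 2)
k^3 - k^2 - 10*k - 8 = (k - 4)*(k + 1)*(k + 2)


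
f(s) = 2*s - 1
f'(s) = 2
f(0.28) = -0.44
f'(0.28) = 2.00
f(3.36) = 5.72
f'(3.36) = 2.00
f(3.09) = 5.18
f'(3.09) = 2.00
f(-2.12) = -5.24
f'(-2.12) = 2.00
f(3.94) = 6.88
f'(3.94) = 2.00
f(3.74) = 6.48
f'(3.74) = 2.00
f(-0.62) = -2.24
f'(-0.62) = 2.00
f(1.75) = 2.50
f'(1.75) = 2.00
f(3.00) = 5.00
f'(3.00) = 2.00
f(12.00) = 23.00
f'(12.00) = 2.00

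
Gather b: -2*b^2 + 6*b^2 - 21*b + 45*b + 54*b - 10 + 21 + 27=4*b^2 + 78*b + 38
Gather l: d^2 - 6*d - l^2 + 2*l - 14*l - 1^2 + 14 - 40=d^2 - 6*d - l^2 - 12*l - 27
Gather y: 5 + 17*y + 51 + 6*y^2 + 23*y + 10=6*y^2 + 40*y + 66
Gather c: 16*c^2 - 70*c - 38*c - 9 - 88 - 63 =16*c^2 - 108*c - 160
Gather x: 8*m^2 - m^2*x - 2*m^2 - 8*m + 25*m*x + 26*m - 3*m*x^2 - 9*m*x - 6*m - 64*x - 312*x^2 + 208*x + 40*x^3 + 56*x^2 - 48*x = 6*m^2 + 12*m + 40*x^3 + x^2*(-3*m - 256) + x*(-m^2 + 16*m + 96)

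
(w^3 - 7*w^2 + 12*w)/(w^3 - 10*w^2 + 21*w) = (w - 4)/(w - 7)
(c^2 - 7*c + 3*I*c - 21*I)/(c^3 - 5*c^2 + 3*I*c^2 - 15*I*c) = (c - 7)/(c*(c - 5))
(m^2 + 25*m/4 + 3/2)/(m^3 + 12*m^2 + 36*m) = (m + 1/4)/(m*(m + 6))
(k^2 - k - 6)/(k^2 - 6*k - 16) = (k - 3)/(k - 8)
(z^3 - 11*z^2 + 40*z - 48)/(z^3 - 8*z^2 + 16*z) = (z - 3)/z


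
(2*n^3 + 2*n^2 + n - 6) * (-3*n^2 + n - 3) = -6*n^5 - 4*n^4 - 7*n^3 + 13*n^2 - 9*n + 18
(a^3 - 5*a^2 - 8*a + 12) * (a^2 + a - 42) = a^5 - 4*a^4 - 55*a^3 + 214*a^2 + 348*a - 504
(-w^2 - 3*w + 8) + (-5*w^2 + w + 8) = -6*w^2 - 2*w + 16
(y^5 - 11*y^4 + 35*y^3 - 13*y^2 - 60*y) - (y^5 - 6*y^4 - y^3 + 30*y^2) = -5*y^4 + 36*y^3 - 43*y^2 - 60*y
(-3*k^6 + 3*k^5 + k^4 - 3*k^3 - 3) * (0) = 0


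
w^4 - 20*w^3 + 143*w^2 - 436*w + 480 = (w - 8)*(w - 5)*(w - 4)*(w - 3)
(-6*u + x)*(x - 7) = -6*u*x + 42*u + x^2 - 7*x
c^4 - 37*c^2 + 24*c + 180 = (c - 5)*(c - 3)*(c + 2)*(c + 6)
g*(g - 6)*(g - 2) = g^3 - 8*g^2 + 12*g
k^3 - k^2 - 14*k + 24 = (k - 3)*(k - 2)*(k + 4)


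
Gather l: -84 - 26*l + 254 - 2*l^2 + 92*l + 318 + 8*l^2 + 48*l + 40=6*l^2 + 114*l + 528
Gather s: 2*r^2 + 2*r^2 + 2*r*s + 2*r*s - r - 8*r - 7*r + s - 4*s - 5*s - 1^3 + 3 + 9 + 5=4*r^2 - 16*r + s*(4*r - 8) + 16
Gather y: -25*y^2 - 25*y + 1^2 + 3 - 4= -25*y^2 - 25*y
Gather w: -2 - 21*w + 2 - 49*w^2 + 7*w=-49*w^2 - 14*w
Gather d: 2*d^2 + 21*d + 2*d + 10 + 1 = 2*d^2 + 23*d + 11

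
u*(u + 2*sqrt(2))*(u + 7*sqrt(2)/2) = u^3 + 11*sqrt(2)*u^2/2 + 14*u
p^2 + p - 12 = (p - 3)*(p + 4)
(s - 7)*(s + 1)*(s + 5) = s^3 - s^2 - 37*s - 35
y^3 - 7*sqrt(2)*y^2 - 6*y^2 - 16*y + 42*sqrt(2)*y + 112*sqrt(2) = (y - 8)*(y + 2)*(y - 7*sqrt(2))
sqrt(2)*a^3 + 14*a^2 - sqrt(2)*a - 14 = (a - 1)*(a + 7*sqrt(2))*(sqrt(2)*a + sqrt(2))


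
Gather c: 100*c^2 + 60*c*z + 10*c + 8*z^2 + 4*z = 100*c^2 + c*(60*z + 10) + 8*z^2 + 4*z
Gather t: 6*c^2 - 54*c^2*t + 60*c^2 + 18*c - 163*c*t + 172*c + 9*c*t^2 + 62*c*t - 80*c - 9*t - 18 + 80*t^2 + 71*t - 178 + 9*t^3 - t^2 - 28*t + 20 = 66*c^2 + 110*c + 9*t^3 + t^2*(9*c + 79) + t*(-54*c^2 - 101*c + 34) - 176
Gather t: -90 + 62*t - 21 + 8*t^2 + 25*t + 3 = 8*t^2 + 87*t - 108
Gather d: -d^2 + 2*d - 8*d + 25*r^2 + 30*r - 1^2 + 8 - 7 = -d^2 - 6*d + 25*r^2 + 30*r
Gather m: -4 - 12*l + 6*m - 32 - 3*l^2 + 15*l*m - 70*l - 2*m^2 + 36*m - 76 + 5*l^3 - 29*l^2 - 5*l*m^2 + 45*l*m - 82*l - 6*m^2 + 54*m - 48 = 5*l^3 - 32*l^2 - 164*l + m^2*(-5*l - 8) + m*(60*l + 96) - 160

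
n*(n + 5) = n^2 + 5*n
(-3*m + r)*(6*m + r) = -18*m^2 + 3*m*r + r^2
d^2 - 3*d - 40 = (d - 8)*(d + 5)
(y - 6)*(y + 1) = y^2 - 5*y - 6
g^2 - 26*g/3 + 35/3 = (g - 7)*(g - 5/3)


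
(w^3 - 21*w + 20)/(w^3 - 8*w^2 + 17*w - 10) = (w^2 + w - 20)/(w^2 - 7*w + 10)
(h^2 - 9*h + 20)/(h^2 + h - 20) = (h - 5)/(h + 5)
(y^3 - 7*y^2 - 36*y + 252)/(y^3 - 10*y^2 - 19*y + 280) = (y^2 - 36)/(y^2 - 3*y - 40)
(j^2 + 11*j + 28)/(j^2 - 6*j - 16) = (j^2 + 11*j + 28)/(j^2 - 6*j - 16)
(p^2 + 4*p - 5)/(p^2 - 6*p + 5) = (p + 5)/(p - 5)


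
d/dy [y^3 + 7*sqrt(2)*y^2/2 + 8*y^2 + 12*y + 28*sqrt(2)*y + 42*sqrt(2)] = 3*y^2 + 7*sqrt(2)*y + 16*y + 12 + 28*sqrt(2)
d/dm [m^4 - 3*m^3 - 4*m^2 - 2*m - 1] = 4*m^3 - 9*m^2 - 8*m - 2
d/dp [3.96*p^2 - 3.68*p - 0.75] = 7.92*p - 3.68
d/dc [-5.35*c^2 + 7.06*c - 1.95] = 7.06 - 10.7*c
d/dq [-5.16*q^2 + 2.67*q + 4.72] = 2.67 - 10.32*q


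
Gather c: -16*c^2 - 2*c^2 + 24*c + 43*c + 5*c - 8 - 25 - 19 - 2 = -18*c^2 + 72*c - 54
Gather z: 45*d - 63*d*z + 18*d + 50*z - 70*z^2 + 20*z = 63*d - 70*z^2 + z*(70 - 63*d)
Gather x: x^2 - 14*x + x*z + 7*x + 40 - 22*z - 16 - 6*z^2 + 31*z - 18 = x^2 + x*(z - 7) - 6*z^2 + 9*z + 6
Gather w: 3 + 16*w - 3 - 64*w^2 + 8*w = -64*w^2 + 24*w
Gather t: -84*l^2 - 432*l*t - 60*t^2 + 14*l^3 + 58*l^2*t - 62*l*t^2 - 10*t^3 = 14*l^3 - 84*l^2 - 10*t^3 + t^2*(-62*l - 60) + t*(58*l^2 - 432*l)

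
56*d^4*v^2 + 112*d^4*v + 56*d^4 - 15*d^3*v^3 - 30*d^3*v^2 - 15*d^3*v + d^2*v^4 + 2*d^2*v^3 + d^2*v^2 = (-8*d + v)*(-7*d + v)*(d*v + d)^2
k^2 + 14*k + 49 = (k + 7)^2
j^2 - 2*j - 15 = (j - 5)*(j + 3)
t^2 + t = t*(t + 1)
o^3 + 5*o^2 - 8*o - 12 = (o - 2)*(o + 1)*(o + 6)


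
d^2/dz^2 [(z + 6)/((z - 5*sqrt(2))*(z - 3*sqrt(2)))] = 2*(z^3 + 18*z^2 - 144*sqrt(2)*z - 90*z + 240*sqrt(2) + 588)/(z^6 - 24*sqrt(2)*z^5 + 474*z^4 - 2464*sqrt(2)*z^3 + 14220*z^2 - 21600*sqrt(2)*z + 27000)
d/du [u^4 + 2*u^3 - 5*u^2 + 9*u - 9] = 4*u^3 + 6*u^2 - 10*u + 9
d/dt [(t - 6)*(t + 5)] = 2*t - 1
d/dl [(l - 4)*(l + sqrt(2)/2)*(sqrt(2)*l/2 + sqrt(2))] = 3*sqrt(2)*l^2/2 - 2*sqrt(2)*l + l - 4*sqrt(2) - 1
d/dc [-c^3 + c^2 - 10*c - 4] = -3*c^2 + 2*c - 10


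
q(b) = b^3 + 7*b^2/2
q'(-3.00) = 6.00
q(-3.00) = 4.50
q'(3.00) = 48.00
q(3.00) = 58.50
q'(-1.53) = -3.69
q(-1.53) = 4.61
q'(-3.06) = 6.67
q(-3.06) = 4.12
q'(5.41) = 125.67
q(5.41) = 260.78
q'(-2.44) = 0.78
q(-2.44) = 6.31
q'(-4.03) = 20.51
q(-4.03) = -8.61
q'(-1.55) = -3.64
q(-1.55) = 4.68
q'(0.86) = 8.24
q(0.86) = 3.22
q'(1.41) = 15.83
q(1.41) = 9.76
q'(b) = 3*b^2 + 7*b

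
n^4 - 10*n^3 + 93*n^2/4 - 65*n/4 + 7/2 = (n - 7)*(n - 2)*(n - 1/2)^2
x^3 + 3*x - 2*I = (x - I)^2*(x + 2*I)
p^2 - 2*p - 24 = (p - 6)*(p + 4)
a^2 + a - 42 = (a - 6)*(a + 7)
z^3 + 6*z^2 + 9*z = z*(z + 3)^2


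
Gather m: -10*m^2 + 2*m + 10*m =-10*m^2 + 12*m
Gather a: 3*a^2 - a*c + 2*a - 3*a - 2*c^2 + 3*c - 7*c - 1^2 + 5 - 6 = 3*a^2 + a*(-c - 1) - 2*c^2 - 4*c - 2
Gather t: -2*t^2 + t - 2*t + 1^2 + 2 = -2*t^2 - t + 3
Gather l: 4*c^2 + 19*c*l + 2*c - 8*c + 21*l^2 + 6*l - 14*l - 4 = 4*c^2 - 6*c + 21*l^2 + l*(19*c - 8) - 4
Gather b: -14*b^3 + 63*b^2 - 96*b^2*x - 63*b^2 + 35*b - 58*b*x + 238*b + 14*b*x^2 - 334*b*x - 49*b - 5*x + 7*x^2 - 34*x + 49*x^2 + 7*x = -14*b^3 - 96*b^2*x + b*(14*x^2 - 392*x + 224) + 56*x^2 - 32*x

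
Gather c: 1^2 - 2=-1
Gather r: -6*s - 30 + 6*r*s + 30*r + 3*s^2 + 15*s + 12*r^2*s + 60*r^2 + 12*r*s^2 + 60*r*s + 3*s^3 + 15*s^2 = r^2*(12*s + 60) + r*(12*s^2 + 66*s + 30) + 3*s^3 + 18*s^2 + 9*s - 30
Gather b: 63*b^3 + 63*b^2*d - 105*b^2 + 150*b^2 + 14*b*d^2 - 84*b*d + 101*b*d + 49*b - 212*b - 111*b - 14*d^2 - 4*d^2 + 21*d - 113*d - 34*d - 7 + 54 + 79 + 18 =63*b^3 + b^2*(63*d + 45) + b*(14*d^2 + 17*d - 274) - 18*d^2 - 126*d + 144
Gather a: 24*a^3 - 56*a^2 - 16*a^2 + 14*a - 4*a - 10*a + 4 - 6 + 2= 24*a^3 - 72*a^2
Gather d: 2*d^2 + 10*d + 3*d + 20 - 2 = 2*d^2 + 13*d + 18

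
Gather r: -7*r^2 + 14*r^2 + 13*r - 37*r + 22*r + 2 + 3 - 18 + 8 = 7*r^2 - 2*r - 5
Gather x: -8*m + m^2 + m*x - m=m^2 + m*x - 9*m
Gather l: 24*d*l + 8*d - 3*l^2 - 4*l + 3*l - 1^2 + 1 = 8*d - 3*l^2 + l*(24*d - 1)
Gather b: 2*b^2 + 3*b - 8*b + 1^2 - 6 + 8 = 2*b^2 - 5*b + 3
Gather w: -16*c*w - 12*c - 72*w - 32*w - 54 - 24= -12*c + w*(-16*c - 104) - 78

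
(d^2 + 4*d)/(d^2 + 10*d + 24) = d/(d + 6)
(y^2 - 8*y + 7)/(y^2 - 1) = (y - 7)/(y + 1)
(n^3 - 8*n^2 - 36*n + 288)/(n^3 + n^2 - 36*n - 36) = (n - 8)/(n + 1)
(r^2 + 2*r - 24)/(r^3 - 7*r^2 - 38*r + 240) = (r - 4)/(r^2 - 13*r + 40)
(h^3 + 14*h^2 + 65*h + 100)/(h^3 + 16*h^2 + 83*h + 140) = (h + 5)/(h + 7)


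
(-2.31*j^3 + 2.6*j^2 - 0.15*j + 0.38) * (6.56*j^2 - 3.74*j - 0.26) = -15.1536*j^5 + 25.6954*j^4 - 10.1074*j^3 + 2.3778*j^2 - 1.3822*j - 0.0988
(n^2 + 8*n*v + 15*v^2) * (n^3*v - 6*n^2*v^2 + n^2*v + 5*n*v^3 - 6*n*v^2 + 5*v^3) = n^5*v + 2*n^4*v^2 + n^4*v - 28*n^3*v^3 + 2*n^3*v^2 - 50*n^2*v^4 - 28*n^2*v^3 + 75*n*v^5 - 50*n*v^4 + 75*v^5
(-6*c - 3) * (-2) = 12*c + 6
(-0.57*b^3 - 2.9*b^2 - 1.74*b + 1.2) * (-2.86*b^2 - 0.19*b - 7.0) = 1.6302*b^5 + 8.4023*b^4 + 9.5174*b^3 + 17.1986*b^2 + 11.952*b - 8.4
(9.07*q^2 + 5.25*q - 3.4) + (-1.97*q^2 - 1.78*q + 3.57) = 7.1*q^2 + 3.47*q + 0.17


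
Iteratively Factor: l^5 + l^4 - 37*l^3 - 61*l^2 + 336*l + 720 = (l - 4)*(l^4 + 5*l^3 - 17*l^2 - 129*l - 180) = (l - 4)*(l + 3)*(l^3 + 2*l^2 - 23*l - 60) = (l - 4)*(l + 3)^2*(l^2 - l - 20) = (l - 4)*(l + 3)^2*(l + 4)*(l - 5)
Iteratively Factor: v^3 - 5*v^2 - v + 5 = (v - 1)*(v^2 - 4*v - 5) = (v - 5)*(v - 1)*(v + 1)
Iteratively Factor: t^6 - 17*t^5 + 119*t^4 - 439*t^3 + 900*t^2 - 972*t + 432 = (t - 2)*(t^5 - 15*t^4 + 89*t^3 - 261*t^2 + 378*t - 216) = (t - 4)*(t - 2)*(t^4 - 11*t^3 + 45*t^2 - 81*t + 54) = (t - 4)*(t - 2)^2*(t^3 - 9*t^2 + 27*t - 27) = (t - 4)*(t - 3)*(t - 2)^2*(t^2 - 6*t + 9) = (t - 4)*(t - 3)^2*(t - 2)^2*(t - 3)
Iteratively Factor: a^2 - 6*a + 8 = (a - 2)*(a - 4)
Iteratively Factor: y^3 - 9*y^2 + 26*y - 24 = (y - 3)*(y^2 - 6*y + 8) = (y - 3)*(y - 2)*(y - 4)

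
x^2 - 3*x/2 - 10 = (x - 4)*(x + 5/2)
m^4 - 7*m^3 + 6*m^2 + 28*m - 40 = (m - 5)*(m - 2)^2*(m + 2)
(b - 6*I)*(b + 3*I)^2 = b^3 + 27*b + 54*I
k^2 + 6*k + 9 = (k + 3)^2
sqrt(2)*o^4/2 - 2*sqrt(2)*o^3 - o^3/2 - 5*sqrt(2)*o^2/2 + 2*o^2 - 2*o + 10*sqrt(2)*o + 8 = (o - 4)*(o - 2*sqrt(2))*(o + sqrt(2)/2)*(sqrt(2)*o/2 + 1)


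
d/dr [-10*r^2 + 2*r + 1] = 2 - 20*r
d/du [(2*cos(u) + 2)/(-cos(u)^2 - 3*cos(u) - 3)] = -2*(cos(u) + 2)*sin(u)*cos(u)/(cos(u)^2 + 3*cos(u) + 3)^2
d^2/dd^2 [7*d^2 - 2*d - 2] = 14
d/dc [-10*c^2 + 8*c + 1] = 8 - 20*c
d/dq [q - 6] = 1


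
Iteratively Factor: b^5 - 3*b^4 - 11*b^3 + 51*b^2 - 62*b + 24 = (b - 2)*(b^4 - b^3 - 13*b^2 + 25*b - 12) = (b - 2)*(b - 1)*(b^3 - 13*b + 12) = (b - 2)*(b - 1)*(b + 4)*(b^2 - 4*b + 3) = (b - 3)*(b - 2)*(b - 1)*(b + 4)*(b - 1)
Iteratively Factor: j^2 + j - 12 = (j + 4)*(j - 3)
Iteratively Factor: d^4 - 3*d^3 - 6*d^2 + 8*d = (d - 4)*(d^3 + d^2 - 2*d) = (d - 4)*(d - 1)*(d^2 + 2*d) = d*(d - 4)*(d - 1)*(d + 2)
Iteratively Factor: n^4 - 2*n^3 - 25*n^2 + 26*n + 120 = (n + 2)*(n^3 - 4*n^2 - 17*n + 60) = (n - 5)*(n + 2)*(n^2 + n - 12) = (n - 5)*(n + 2)*(n + 4)*(n - 3)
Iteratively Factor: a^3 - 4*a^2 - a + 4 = (a - 1)*(a^2 - 3*a - 4) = (a - 1)*(a + 1)*(a - 4)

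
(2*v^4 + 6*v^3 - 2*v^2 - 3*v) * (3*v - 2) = 6*v^5 + 14*v^4 - 18*v^3 - 5*v^2 + 6*v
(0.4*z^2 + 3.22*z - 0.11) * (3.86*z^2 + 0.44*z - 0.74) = 1.544*z^4 + 12.6052*z^3 + 0.6962*z^2 - 2.4312*z + 0.0814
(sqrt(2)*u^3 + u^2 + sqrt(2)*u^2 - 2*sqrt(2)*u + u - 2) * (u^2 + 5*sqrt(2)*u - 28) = sqrt(2)*u^5 + sqrt(2)*u^4 + 11*u^4 - 25*sqrt(2)*u^3 + 11*u^3 - 50*u^2 - 23*sqrt(2)*u^2 - 28*u + 46*sqrt(2)*u + 56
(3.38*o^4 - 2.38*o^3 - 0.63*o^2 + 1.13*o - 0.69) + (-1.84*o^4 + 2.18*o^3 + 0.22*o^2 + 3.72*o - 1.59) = 1.54*o^4 - 0.2*o^3 - 0.41*o^2 + 4.85*o - 2.28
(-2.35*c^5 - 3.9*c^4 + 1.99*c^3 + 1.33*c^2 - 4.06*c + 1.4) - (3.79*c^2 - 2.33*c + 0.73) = -2.35*c^5 - 3.9*c^4 + 1.99*c^3 - 2.46*c^2 - 1.73*c + 0.67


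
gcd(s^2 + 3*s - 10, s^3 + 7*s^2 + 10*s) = s + 5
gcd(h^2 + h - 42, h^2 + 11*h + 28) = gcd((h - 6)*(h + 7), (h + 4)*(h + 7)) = h + 7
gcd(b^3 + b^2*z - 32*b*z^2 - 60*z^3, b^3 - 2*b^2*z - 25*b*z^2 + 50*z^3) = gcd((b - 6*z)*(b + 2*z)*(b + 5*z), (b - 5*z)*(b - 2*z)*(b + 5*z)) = b + 5*z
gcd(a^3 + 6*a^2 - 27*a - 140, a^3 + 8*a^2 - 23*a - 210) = a^2 + 2*a - 35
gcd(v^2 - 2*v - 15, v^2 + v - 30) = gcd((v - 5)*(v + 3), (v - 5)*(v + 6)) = v - 5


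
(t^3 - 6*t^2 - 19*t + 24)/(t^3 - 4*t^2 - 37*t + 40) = (t + 3)/(t + 5)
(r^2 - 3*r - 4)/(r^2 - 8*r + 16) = (r + 1)/(r - 4)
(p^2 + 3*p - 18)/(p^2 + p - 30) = (p - 3)/(p - 5)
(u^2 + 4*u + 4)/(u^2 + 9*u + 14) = (u + 2)/(u + 7)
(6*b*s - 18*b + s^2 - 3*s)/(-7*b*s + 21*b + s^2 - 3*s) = (6*b + s)/(-7*b + s)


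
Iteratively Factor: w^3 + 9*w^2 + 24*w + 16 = (w + 4)*(w^2 + 5*w + 4) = (w + 1)*(w + 4)*(w + 4)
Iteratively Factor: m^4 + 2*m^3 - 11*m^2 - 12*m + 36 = (m + 3)*(m^3 - m^2 - 8*m + 12) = (m + 3)^2*(m^2 - 4*m + 4) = (m - 2)*(m + 3)^2*(m - 2)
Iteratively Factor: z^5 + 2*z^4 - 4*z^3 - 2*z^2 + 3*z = (z - 1)*(z^4 + 3*z^3 - z^2 - 3*z) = (z - 1)*(z + 1)*(z^3 + 2*z^2 - 3*z) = (z - 1)^2*(z + 1)*(z^2 + 3*z) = (z - 1)^2*(z + 1)*(z + 3)*(z)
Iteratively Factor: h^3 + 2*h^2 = (h)*(h^2 + 2*h) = h^2*(h + 2)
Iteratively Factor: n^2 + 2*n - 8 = (n + 4)*(n - 2)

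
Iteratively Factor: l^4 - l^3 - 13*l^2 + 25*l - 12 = (l - 3)*(l^3 + 2*l^2 - 7*l + 4) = (l - 3)*(l + 4)*(l^2 - 2*l + 1) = (l - 3)*(l - 1)*(l + 4)*(l - 1)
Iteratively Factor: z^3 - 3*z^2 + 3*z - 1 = (z - 1)*(z^2 - 2*z + 1) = (z - 1)^2*(z - 1)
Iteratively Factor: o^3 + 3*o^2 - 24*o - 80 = (o + 4)*(o^2 - o - 20) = (o - 5)*(o + 4)*(o + 4)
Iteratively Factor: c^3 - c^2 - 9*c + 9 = (c - 1)*(c^2 - 9) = (c - 1)*(c + 3)*(c - 3)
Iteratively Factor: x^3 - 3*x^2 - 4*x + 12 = (x - 3)*(x^2 - 4) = (x - 3)*(x - 2)*(x + 2)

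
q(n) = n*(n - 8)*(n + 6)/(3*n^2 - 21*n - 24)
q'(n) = n*(21 - 6*n)*(n - 8)*(n + 6)/(3*n^2 - 21*n - 24)^2 + n*(n - 8)/(3*n^2 - 21*n - 24) + n*(n + 6)/(3*n^2 - 21*n - 24) + (n - 8)*(n + 6)/(3*n^2 - 21*n - 24)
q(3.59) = 2.50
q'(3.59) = 0.41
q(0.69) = 0.91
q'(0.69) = 0.92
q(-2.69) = 1.76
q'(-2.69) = 0.92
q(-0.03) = -0.06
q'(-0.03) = 2.10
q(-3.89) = 0.95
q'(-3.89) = 0.53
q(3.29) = 2.37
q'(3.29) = 0.42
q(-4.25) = 0.76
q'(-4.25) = 0.49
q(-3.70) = 1.05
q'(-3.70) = 0.56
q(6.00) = 3.43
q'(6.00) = 0.37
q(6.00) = 3.43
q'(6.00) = 0.37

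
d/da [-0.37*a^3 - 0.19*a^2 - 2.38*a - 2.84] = -1.11*a^2 - 0.38*a - 2.38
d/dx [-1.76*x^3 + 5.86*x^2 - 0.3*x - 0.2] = -5.28*x^2 + 11.72*x - 0.3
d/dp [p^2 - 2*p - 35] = 2*p - 2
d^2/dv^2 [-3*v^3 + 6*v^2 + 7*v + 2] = 12 - 18*v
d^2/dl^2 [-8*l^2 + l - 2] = -16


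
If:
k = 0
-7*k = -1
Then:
No Solution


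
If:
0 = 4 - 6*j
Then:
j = 2/3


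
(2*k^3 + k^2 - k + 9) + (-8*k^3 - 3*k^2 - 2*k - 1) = -6*k^3 - 2*k^2 - 3*k + 8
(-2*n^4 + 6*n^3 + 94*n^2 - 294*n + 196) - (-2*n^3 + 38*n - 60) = -2*n^4 + 8*n^3 + 94*n^2 - 332*n + 256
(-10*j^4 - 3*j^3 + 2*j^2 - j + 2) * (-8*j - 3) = 80*j^5 + 54*j^4 - 7*j^3 + 2*j^2 - 13*j - 6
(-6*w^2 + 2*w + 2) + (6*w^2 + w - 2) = 3*w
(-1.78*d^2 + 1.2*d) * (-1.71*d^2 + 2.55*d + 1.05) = 3.0438*d^4 - 6.591*d^3 + 1.191*d^2 + 1.26*d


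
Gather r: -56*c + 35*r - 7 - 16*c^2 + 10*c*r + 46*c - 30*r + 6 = -16*c^2 - 10*c + r*(10*c + 5) - 1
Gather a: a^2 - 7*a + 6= a^2 - 7*a + 6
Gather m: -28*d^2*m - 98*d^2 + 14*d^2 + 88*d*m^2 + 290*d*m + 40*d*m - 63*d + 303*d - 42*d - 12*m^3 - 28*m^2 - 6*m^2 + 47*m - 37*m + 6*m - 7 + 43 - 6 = -84*d^2 + 198*d - 12*m^3 + m^2*(88*d - 34) + m*(-28*d^2 + 330*d + 16) + 30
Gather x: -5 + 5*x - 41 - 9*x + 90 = 44 - 4*x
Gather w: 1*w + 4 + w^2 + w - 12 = w^2 + 2*w - 8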